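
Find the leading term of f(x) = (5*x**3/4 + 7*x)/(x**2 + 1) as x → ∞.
5*x/4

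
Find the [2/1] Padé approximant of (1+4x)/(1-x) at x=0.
(4*x + 1)/(1 - x)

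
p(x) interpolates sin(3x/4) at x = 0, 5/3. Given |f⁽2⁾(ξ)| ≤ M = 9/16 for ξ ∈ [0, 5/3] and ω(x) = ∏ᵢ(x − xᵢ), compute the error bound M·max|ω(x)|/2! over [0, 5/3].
25/128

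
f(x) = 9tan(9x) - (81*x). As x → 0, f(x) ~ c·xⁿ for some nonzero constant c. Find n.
3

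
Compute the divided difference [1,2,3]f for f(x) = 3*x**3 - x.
18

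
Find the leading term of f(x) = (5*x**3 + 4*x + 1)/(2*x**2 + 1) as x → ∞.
5*x/2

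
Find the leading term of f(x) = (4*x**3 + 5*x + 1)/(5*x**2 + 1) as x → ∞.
4*x/5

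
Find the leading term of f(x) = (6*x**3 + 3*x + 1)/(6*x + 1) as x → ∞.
x**2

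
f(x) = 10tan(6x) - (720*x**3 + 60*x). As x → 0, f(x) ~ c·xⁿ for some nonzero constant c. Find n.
5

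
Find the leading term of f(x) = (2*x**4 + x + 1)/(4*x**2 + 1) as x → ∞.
x**2/2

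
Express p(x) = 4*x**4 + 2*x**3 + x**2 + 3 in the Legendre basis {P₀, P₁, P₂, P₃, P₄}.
(62/15)P₀ + (6/5)P₁ + (62/21)P₂ + (4/5)P₃ + (32/35)P₄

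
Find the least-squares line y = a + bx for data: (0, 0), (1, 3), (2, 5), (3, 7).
a = 3/10, b = 23/10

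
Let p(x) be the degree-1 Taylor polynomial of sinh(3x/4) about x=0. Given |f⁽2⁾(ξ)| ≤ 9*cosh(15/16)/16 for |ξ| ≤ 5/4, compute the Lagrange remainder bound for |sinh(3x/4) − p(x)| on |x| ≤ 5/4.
225*cosh(15/16)/512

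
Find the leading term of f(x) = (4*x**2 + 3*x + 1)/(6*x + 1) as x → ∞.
2*x/3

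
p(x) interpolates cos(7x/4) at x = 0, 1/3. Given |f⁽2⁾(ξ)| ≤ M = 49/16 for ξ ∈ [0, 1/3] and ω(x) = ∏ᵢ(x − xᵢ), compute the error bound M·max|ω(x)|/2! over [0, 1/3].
49/1152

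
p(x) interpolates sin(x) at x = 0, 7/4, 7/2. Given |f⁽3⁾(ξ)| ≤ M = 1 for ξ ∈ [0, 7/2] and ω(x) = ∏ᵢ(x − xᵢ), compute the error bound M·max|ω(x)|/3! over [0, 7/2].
343*sqrt(3)/1728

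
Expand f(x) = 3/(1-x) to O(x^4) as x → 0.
3 + 3*x + 3*x**2 + 3*x**3 + O(x**4)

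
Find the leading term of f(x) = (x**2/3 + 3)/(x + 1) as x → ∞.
x/3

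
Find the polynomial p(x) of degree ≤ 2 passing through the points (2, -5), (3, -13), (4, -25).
-2*x**2 + 2*x - 1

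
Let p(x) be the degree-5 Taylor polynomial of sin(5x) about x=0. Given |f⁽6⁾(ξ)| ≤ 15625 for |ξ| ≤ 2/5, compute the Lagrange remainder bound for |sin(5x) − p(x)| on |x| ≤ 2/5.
4/45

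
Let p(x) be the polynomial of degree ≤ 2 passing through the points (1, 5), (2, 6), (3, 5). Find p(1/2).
15/4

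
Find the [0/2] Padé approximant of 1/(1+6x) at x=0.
1/(6*x + 1)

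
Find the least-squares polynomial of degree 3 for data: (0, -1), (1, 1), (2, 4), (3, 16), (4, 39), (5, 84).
-22/21 + (439/126)x + (-205/84)x² + (37/36)x³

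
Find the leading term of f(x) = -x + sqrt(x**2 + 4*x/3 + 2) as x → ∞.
2/3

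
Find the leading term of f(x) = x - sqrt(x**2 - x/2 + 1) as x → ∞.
1/4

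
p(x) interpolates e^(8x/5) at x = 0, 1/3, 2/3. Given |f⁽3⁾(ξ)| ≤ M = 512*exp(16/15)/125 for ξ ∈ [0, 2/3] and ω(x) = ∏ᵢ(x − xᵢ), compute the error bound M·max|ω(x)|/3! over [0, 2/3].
512*sqrt(3)*exp(16/15)/91125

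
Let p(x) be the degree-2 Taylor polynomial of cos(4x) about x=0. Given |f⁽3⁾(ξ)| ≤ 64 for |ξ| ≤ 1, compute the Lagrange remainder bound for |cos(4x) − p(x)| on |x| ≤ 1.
32/3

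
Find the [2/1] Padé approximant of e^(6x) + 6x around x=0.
(-6*x**2 + 10*x + 1)/(1 - 2*x)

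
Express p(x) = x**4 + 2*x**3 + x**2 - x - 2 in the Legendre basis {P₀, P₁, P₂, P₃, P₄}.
(-22/15)P₀ + (1/5)P₁ + (26/21)P₂ + (4/5)P₃ + (8/35)P₄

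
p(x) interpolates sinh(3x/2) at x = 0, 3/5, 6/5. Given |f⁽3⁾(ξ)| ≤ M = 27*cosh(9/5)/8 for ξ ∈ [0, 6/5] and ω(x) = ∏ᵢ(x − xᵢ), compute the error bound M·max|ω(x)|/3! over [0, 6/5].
27*sqrt(3)*cosh(9/5)/1000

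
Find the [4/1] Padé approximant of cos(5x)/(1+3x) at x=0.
(625*x**4/24 - 25*x**2/2 + 1)/(3*x + 1)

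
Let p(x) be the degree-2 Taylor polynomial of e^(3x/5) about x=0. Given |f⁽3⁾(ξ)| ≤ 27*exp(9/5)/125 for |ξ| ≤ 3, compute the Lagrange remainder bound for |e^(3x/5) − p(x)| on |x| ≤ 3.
243*exp(9/5)/250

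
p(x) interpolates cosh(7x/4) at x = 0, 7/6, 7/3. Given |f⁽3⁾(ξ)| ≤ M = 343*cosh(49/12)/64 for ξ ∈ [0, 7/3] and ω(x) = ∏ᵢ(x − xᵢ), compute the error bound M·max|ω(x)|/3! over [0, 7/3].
117649*sqrt(3)*cosh(49/12)/373248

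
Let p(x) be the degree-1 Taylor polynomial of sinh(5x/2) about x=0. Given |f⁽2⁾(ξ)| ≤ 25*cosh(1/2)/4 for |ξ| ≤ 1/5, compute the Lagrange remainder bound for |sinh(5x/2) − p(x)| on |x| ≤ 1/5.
cosh(1/2)/8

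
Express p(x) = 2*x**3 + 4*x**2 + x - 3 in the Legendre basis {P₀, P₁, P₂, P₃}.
(-5/3)P₀ + (11/5)P₁ + (8/3)P₂ + (4/5)P₃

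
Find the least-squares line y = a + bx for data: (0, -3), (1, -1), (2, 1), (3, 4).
a = -16/5, b = 23/10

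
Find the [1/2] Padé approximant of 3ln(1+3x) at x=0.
9*x/(-3*x**2/4 + 3*x/2 + 1)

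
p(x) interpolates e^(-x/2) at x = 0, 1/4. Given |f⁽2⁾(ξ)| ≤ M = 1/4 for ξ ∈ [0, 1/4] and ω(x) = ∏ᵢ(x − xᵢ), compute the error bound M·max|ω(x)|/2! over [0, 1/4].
1/512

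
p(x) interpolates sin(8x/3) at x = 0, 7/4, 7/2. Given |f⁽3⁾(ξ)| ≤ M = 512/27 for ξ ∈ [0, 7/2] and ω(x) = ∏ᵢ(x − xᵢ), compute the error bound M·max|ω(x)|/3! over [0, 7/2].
2744*sqrt(3)/729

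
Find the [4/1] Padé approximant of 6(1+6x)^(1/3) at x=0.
(32*x**4 - 128*x**3/5 + 144*x**2/5 + 192*x/5 + 6)/(22*x/5 + 1)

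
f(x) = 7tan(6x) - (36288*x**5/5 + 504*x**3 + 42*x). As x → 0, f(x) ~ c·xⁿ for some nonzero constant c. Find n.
7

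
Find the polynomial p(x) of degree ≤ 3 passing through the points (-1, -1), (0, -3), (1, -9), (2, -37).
-3*x**3 - 2*x**2 - x - 3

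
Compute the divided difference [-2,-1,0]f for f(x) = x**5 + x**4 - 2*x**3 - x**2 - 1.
-3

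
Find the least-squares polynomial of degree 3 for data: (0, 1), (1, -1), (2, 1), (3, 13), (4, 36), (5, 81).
37/42 + (-439/252)x + (-16/21)x² + (31/36)x³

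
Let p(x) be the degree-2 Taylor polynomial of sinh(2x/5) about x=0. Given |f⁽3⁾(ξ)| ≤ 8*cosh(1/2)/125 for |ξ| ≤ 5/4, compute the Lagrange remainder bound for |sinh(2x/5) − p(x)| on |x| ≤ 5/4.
cosh(1/2)/48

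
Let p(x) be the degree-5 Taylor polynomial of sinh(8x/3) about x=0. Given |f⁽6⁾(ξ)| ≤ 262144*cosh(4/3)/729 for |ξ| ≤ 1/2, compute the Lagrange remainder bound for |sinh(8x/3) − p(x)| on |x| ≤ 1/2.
256*cosh(4/3)/32805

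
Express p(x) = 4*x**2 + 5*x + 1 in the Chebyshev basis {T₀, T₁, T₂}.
(3)T₀ + (5)T₁ + (2)T₂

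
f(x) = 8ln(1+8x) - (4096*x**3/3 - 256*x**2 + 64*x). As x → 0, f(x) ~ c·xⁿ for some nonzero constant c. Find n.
4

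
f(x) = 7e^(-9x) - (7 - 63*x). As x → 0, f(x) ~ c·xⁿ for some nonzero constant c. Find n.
2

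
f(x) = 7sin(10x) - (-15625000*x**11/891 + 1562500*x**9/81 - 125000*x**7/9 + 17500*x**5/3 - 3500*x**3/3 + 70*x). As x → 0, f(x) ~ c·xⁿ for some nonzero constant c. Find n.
13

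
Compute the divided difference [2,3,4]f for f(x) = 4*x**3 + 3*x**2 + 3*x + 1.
39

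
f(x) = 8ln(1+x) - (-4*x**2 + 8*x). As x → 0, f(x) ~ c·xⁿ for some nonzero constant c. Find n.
3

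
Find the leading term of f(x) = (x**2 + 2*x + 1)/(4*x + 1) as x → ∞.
x/4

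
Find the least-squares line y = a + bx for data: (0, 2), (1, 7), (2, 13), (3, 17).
a = 21/10, b = 51/10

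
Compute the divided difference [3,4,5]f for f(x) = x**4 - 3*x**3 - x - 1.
61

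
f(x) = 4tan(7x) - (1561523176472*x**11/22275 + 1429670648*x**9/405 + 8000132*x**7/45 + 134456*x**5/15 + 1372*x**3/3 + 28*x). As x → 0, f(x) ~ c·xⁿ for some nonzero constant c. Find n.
13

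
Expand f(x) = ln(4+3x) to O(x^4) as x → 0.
log(4) + 3*x/4 - 9*x**2/32 + 9*x**3/64 + O(x**4)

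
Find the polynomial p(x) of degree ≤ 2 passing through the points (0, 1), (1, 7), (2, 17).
2*x**2 + 4*x + 1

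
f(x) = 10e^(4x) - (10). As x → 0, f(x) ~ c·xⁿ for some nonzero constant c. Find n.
1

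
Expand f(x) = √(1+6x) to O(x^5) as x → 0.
1 + 3*x - 9*x**2/2 + 27*x**3/2 - 405*x**4/8 + O(x**5)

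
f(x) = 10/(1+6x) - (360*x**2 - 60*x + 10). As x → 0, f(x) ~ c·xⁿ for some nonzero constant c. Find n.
3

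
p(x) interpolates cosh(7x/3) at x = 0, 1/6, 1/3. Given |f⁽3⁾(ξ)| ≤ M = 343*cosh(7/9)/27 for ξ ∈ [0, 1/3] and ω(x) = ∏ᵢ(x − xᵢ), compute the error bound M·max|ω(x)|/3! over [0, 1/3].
343*sqrt(3)*cosh(7/9)/157464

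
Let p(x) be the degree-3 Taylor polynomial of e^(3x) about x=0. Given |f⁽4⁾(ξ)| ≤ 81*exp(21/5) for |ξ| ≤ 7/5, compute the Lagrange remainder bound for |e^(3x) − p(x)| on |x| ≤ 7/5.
64827*exp(21/5)/5000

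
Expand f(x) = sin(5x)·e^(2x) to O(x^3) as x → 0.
5*x + 10*x**2 + O(x**3)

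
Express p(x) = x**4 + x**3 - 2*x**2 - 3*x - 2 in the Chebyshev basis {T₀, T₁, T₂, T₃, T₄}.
(-21/8)T₀ + (-9/4)T₁ + (-1/2)T₂ + (1/4)T₃ + (1/8)T₄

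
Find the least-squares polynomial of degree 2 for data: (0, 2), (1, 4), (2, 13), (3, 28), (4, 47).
12/7 + (-1/35)x + (20/7)x²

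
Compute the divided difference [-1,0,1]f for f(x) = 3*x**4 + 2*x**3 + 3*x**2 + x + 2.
6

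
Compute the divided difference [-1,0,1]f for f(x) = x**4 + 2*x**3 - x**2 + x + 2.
0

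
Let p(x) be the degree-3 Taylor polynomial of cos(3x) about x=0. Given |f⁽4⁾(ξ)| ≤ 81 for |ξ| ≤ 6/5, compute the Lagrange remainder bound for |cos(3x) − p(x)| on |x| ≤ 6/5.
4374/625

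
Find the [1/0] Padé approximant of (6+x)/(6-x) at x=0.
x/3 + 1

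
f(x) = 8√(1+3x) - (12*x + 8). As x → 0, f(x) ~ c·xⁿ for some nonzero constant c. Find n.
2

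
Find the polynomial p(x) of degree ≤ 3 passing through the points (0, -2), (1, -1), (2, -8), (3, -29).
-x**3 - x**2 + 3*x - 2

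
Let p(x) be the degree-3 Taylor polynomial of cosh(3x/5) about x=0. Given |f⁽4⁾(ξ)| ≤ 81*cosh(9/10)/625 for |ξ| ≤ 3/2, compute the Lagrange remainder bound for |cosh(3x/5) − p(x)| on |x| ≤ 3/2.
2187*cosh(9/10)/80000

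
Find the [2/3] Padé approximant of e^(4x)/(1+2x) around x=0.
(8*x**2/5 + 2*x + 1)/(32*x**3/15 - 12*x**2/5 + 1)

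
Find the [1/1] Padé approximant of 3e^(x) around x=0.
(3*x/2 + 3)/(1 - x/2)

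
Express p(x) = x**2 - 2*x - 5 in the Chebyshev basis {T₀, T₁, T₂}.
(-9/2)T₀ + (-2)T₁ + (1/2)T₂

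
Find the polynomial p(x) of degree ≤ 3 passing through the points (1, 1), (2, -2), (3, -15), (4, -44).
-x**3 + x**2 + x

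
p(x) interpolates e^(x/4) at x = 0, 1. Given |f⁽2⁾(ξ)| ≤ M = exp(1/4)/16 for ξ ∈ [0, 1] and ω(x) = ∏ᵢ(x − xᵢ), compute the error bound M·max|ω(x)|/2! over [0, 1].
exp(1/4)/128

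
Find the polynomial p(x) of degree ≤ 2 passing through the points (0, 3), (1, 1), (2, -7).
-3*x**2 + x + 3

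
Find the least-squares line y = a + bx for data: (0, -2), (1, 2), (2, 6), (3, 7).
a = -7/5, b = 31/10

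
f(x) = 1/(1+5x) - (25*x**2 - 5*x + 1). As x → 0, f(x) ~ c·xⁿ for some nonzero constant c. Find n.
3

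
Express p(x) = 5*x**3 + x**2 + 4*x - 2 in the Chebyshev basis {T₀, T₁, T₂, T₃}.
(-3/2)T₀ + (31/4)T₁ + (1/2)T₂ + (5/4)T₃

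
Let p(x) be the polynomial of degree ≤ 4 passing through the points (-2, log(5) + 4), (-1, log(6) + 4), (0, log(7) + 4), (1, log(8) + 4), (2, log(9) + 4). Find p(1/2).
log(2*2**(1/4)*3**(49/64)*5**(3/128)*7**(45/64)/3) + 4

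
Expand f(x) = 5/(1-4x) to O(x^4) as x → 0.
5 + 20*x + 80*x**2 + 320*x**3 + O(x**4)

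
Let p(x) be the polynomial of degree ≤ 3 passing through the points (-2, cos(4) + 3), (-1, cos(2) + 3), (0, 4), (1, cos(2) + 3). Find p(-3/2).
cos(2) + 5*cos(4)/16 + 43/16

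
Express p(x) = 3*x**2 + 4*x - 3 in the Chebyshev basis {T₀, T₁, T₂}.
(-3/2)T₀ + (4)T₁ + (3/2)T₂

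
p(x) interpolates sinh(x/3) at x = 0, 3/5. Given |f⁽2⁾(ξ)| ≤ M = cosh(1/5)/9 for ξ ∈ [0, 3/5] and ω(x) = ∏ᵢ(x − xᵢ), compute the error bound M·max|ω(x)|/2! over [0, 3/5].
cosh(1/5)/200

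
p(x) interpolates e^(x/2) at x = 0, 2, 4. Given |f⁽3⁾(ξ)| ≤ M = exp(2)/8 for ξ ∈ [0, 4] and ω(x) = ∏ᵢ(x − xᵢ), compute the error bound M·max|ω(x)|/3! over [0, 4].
sqrt(3)*exp(2)/27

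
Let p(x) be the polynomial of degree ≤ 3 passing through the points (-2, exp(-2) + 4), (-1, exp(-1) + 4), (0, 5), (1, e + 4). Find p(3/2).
(-5 + 21*e + (29 + 35*e)*exp(2))*exp(-2)/16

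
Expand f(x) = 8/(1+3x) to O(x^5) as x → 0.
8 - 24*x + 72*x**2 - 216*x**3 + 648*x**4 + O(x**5)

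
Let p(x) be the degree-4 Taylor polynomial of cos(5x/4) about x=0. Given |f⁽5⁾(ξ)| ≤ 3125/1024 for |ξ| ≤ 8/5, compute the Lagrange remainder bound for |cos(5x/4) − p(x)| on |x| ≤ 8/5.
4/15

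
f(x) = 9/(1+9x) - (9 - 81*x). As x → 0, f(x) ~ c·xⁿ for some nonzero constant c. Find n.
2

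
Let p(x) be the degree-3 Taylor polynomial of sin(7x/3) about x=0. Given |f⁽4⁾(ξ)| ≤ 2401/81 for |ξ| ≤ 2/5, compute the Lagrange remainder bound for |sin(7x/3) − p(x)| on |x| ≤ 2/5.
4802/151875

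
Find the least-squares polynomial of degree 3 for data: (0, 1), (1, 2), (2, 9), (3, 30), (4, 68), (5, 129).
139/126 + (-1051/756)x + (263/252)x² + (47/54)x³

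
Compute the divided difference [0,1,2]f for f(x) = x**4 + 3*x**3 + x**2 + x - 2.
17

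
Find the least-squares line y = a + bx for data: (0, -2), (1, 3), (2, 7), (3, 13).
a = -21/10, b = 49/10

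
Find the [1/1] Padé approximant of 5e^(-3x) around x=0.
(5 - 15*x/2)/(3*x/2 + 1)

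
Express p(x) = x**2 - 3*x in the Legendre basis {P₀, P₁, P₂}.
(1/3)P₀ + (-3)P₁ + (2/3)P₂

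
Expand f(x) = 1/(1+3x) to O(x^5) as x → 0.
1 - 3*x + 9*x**2 - 27*x**3 + 81*x**4 + O(x**5)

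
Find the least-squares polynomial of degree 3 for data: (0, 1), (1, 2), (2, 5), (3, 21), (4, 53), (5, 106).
79/63 + (-104/189)x + (-32/63)x² + (26/27)x³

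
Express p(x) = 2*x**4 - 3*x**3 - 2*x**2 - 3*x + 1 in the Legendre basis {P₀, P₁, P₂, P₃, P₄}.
(11/15)P₀ + (-24/5)P₁ + (-4/21)P₂ + (-6/5)P₃ + (16/35)P₄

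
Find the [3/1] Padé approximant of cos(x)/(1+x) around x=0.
(x**3/24 - 7*x**2/12 + x/12 + 1)/(13*x/12 + 1)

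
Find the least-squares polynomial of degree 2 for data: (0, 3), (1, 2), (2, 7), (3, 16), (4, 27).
13/5 + (-9/5)x + (2)x²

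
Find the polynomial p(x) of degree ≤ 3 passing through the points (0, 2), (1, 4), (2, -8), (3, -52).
-3*x**3 + 2*x**2 + 3*x + 2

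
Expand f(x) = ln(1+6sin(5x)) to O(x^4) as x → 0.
30*x - 450*x**2 + 8875*x**3 + O(x**4)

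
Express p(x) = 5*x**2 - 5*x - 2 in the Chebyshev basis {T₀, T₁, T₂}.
(1/2)T₀ + (-5)T₁ + (5/2)T₂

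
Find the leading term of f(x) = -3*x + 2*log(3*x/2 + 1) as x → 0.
-9*x**2/4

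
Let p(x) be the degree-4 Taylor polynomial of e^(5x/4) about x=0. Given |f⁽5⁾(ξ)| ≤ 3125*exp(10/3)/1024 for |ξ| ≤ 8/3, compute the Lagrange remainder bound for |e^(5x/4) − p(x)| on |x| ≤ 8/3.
2500*exp(10/3)/729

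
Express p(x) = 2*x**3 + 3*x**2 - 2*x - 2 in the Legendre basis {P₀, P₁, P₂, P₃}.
-P₀ + (-4/5)P₁ + (2)P₂ + (4/5)P₃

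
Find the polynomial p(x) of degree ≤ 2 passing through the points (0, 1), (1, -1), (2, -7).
1 - 2*x**2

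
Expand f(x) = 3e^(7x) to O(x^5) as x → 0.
3 + 21*x + 147*x**2/2 + 343*x**3/2 + 2401*x**4/8 + O(x**5)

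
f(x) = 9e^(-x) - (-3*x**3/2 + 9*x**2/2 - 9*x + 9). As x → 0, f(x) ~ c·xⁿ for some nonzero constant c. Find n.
4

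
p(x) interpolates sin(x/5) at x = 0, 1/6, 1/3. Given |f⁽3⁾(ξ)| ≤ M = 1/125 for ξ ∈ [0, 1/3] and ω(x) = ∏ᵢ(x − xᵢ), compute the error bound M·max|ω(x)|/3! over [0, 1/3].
sqrt(3)/729000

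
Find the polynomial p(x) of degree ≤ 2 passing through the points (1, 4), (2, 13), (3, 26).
2*x**2 + 3*x - 1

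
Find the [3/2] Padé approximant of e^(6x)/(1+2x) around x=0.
(-36*x**3/5 - 9*x**2/5 + 1)/(21*x**2/5 - 4*x + 1)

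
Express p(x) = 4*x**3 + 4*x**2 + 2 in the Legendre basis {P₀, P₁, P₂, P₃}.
(10/3)P₀ + (12/5)P₁ + (8/3)P₂ + (8/5)P₃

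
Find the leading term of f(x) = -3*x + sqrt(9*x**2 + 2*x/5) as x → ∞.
1/15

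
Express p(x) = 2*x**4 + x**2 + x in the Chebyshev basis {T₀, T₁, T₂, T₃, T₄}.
(5/4)T₀ + T₁ + (3/2)T₂ + (1/4)T₄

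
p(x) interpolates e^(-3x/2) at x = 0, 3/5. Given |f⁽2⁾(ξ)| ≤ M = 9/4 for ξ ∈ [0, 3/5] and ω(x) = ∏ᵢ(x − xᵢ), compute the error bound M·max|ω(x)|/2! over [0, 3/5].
81/800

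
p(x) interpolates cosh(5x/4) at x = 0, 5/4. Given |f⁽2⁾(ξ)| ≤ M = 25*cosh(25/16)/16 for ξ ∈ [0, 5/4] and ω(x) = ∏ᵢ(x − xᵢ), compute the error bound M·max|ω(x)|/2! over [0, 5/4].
625*cosh(25/16)/2048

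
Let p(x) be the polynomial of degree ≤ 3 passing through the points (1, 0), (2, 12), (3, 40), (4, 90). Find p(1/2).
-15/8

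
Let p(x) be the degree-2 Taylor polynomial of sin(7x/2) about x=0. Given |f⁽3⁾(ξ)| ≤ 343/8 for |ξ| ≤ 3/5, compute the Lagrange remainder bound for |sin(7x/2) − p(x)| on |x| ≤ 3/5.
3087/2000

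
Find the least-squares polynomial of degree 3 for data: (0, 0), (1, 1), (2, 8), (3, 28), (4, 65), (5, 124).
11/126 + (-881/756)x + (235/252)x² + (23/27)x³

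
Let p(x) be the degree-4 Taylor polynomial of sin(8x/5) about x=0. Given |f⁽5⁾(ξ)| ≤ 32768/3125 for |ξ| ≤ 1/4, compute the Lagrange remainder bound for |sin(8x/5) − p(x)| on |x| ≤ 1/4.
4/46875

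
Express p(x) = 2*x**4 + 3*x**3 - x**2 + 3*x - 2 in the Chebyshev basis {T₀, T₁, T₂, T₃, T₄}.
(-7/4)T₀ + (21/4)T₁ + (1/2)T₂ + (3/4)T₃ + (1/4)T₄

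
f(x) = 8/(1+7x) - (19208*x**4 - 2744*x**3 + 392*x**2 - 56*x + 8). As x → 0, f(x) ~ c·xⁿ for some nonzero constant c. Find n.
5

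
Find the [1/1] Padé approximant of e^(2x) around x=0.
(x + 1)/(1 - x)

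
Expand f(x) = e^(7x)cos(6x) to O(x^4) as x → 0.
1 + 7*x + 13*x**2/2 - 413*x**3/6 + O(x**4)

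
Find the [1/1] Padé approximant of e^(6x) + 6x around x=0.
(21*x/2 + 1)/(1 - 3*x/2)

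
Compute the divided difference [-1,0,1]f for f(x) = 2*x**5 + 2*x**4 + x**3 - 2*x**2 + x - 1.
0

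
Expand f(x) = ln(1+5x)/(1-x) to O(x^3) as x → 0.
5*x - 15*x**2/2 + O(x**3)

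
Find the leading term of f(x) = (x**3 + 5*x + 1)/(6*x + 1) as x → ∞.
x**2/6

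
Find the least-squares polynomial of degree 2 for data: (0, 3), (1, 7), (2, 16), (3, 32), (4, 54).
22/7 + (29/70)x + (43/14)x²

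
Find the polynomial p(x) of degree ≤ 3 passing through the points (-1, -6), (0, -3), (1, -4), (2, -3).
x**3 - 2*x**2 - 3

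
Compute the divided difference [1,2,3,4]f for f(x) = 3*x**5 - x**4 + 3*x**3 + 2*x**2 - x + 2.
188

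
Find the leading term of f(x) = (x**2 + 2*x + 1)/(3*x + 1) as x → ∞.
x/3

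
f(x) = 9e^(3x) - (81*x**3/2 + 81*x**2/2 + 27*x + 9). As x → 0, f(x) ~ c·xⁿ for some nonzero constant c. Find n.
4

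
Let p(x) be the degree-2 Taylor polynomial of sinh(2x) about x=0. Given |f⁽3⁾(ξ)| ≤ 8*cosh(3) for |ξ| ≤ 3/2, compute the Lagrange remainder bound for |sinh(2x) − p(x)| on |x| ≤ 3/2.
9*cosh(3)/2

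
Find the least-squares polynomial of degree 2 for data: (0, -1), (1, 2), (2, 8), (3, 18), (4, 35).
-22/35 + (-12/35)x + (16/7)x²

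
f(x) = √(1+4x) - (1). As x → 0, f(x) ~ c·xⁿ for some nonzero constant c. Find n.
1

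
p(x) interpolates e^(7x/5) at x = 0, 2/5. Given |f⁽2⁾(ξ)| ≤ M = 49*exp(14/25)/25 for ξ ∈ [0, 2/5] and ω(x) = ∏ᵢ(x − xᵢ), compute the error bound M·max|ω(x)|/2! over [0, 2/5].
49*exp(14/25)/1250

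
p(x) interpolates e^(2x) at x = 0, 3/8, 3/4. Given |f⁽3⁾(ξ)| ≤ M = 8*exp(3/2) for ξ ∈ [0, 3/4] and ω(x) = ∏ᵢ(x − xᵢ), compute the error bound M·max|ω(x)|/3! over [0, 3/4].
sqrt(3)*exp(3/2)/64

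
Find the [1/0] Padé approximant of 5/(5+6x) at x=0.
1 - 6*x/5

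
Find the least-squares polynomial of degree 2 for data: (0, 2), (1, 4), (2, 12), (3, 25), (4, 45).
72/35 + (-71/70)x + (41/14)x²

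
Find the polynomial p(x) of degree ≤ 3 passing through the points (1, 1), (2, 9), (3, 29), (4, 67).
x**3 + x - 1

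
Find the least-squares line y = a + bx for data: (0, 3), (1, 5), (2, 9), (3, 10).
a = 3, b = 5/2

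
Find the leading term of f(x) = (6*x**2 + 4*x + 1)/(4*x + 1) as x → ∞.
3*x/2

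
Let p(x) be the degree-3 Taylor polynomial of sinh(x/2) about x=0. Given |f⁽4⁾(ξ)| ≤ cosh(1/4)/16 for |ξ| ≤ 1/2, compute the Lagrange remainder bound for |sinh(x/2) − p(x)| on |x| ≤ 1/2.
cosh(1/4)/6144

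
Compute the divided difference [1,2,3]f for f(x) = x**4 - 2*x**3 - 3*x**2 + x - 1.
10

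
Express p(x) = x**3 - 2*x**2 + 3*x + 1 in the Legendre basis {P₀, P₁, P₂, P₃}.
(1/3)P₀ + (18/5)P₁ + (-4/3)P₂ + (2/5)P₃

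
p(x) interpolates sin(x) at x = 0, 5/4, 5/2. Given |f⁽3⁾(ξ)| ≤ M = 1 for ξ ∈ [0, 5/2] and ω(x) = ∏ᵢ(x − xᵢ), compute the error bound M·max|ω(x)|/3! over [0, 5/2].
125*sqrt(3)/1728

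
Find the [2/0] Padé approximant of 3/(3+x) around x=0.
x**2/9 - x/3 + 1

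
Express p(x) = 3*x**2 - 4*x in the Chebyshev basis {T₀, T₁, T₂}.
(3/2)T₀ + (-4)T₁ + (3/2)T₂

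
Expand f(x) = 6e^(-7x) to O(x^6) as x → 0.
6 - 42*x + 147*x**2 - 343*x**3 + 2401*x**4/4 - 16807*x**5/20 + O(x**6)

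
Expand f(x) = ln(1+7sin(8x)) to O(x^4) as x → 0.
56*x - 1568*x**2 + 173824*x**3/3 + O(x**4)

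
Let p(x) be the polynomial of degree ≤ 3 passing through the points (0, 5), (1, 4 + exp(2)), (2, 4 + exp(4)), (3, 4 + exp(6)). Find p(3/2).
-exp(6)/16 + 63/16 + 9*exp(2)/16 + 9*exp(4)/16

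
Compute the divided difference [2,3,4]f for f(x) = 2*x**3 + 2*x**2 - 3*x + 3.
20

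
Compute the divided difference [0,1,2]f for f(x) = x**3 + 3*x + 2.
3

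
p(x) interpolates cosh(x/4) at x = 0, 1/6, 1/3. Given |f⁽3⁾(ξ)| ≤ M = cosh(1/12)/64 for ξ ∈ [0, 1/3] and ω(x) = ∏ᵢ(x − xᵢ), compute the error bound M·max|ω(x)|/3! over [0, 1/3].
sqrt(3)*cosh(1/12)/373248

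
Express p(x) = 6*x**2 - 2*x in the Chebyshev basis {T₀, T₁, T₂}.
(3)T₀ + (-2)T₁ + (3)T₂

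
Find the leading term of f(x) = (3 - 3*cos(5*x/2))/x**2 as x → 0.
75/8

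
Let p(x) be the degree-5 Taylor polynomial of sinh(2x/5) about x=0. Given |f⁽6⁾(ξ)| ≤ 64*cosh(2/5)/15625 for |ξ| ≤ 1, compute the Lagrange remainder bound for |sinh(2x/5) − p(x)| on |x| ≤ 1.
4*cosh(2/5)/703125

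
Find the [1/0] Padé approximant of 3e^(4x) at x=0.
12*x + 3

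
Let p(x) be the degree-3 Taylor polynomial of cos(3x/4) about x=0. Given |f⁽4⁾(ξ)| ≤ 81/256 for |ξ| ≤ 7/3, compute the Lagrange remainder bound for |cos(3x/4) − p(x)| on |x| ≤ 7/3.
2401/6144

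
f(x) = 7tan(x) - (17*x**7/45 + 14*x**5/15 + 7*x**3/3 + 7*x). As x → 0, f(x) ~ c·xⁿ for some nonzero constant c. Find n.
9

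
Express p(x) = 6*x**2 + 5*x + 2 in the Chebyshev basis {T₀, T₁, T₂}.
(5)T₀ + (5)T₁ + (3)T₂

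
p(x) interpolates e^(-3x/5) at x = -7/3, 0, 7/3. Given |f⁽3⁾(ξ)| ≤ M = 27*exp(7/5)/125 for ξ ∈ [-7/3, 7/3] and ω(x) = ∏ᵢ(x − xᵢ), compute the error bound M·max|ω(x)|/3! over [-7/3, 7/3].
343*sqrt(3)*exp(7/5)/3375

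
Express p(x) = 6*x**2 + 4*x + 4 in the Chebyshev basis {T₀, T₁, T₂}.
(7)T₀ + (4)T₁ + (3)T₂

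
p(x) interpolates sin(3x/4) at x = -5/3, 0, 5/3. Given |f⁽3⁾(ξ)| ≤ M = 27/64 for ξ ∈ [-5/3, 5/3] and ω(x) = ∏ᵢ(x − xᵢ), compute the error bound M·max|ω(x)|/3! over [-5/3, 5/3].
125*sqrt(3)/1728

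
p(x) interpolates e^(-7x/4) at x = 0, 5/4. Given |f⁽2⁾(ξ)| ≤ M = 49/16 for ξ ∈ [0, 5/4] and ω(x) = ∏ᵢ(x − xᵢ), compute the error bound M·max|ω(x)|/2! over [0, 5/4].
1225/2048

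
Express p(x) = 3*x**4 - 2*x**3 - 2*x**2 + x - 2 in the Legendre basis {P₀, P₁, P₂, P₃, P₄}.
(-31/15)P₀ + (-1/5)P₁ + (8/21)P₂ + (-4/5)P₃ + (24/35)P₄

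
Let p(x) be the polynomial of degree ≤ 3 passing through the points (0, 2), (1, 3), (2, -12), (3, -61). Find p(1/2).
27/8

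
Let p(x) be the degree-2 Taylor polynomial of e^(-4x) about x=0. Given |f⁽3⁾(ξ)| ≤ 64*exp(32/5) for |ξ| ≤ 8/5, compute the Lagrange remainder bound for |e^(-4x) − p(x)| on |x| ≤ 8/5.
16384*exp(32/5)/375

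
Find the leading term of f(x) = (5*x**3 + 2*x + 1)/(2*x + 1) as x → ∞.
5*x**2/2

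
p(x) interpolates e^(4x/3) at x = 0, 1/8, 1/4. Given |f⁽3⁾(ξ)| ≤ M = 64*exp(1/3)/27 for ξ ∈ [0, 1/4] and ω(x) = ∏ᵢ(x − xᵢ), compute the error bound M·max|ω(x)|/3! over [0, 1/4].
sqrt(3)*exp(1/3)/5832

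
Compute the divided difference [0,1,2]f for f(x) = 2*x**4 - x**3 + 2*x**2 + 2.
13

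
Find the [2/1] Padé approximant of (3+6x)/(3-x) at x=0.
(2*x + 1)/(1 - x/3)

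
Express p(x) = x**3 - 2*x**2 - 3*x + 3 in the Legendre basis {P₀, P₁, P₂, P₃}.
(7/3)P₀ + (-12/5)P₁ + (-4/3)P₂ + (2/5)P₃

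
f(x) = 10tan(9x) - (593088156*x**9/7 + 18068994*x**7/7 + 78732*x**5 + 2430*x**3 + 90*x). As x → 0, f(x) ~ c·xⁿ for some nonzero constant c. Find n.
11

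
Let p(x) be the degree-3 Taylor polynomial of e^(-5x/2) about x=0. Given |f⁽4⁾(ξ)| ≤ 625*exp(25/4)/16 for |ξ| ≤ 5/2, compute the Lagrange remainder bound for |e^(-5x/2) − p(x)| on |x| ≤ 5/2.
390625*exp(25/4)/6144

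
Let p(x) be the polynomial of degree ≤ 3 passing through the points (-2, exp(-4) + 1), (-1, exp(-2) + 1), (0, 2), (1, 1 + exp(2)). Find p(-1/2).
(-1 + 9*exp(2) + (25 - exp(2))*exp(4))*exp(-4)/16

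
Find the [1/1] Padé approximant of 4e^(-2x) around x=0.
(4 - 4*x)/(x + 1)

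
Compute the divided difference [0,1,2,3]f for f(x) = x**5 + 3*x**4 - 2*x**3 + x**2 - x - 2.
41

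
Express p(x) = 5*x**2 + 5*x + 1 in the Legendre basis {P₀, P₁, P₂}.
(8/3)P₀ + (5)P₁ + (10/3)P₂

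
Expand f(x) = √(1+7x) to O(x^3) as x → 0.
1 + 7*x/2 - 49*x**2/8 + O(x**3)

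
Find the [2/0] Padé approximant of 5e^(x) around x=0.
5*x**2/2 + 5*x + 5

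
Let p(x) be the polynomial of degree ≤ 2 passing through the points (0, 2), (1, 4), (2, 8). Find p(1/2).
11/4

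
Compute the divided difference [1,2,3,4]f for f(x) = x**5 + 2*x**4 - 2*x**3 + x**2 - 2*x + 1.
83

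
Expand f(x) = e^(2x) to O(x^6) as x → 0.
1 + 2*x + 2*x**2 + 4*x**3/3 + 2*x**4/3 + 4*x**5/15 + O(x**6)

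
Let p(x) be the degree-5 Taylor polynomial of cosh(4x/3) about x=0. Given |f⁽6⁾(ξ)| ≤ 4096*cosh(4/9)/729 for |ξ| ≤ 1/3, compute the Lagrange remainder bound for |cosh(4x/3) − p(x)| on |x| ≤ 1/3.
256*cosh(4/9)/23914845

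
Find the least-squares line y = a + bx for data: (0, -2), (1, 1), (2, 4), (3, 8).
a = -11/5, b = 33/10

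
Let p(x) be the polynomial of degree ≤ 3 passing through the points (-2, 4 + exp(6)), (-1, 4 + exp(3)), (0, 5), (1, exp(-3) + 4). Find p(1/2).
(5 + (-5*exp(3) + 79 + exp(6))*exp(3))*exp(-3)/16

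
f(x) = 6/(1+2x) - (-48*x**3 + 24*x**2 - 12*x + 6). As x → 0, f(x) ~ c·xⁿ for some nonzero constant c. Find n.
4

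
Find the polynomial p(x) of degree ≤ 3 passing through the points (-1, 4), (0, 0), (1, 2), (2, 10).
3*x**2 - x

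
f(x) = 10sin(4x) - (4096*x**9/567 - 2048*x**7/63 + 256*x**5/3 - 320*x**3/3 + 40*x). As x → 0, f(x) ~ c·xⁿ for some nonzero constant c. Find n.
11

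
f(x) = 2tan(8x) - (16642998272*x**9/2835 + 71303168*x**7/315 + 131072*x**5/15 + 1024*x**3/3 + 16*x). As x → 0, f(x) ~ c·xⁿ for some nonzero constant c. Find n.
11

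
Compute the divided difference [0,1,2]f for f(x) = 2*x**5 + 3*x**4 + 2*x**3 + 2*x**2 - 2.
59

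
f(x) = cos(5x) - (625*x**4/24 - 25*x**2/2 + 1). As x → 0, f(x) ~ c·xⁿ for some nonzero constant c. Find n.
6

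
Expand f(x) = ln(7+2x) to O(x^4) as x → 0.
log(7) + 2*x/7 - 2*x**2/49 + 8*x**3/1029 + O(x**4)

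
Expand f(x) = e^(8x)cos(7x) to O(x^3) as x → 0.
1 + 8*x + 15*x**2/2 + O(x**3)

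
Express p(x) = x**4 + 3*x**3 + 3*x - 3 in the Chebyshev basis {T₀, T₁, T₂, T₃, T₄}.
(-21/8)T₀ + (21/4)T₁ + (1/2)T₂ + (3/4)T₃ + (1/8)T₄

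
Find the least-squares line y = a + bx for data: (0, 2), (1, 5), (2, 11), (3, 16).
a = 13/10, b = 24/5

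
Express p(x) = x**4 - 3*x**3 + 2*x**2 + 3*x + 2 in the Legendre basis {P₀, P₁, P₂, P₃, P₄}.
(43/15)P₀ + (6/5)P₁ + (40/21)P₂ + (-6/5)P₃ + (8/35)P₄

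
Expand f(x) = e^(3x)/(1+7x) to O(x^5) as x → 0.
1 - 4*x + 65*x**2/2 - 223*x**3 + 12515*x**4/8 + O(x**5)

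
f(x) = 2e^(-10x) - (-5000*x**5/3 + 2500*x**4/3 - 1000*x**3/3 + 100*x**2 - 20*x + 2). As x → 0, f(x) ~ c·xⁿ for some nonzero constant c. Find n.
6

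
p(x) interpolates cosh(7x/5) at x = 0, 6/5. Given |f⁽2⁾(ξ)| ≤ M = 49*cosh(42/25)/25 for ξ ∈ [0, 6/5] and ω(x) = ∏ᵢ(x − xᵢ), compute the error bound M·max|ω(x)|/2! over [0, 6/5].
441*cosh(42/25)/1250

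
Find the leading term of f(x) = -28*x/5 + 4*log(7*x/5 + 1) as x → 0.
-98*x**2/25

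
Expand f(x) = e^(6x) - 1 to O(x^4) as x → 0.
6*x + 18*x**2 + 36*x**3 + O(x**4)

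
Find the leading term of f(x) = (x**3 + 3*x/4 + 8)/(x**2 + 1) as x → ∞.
x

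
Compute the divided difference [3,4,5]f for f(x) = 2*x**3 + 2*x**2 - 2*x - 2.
26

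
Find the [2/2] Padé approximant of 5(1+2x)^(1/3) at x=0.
(140*x**2/27 + 35*x/3 + 5)/(10*x**2/27 + 5*x/3 + 1)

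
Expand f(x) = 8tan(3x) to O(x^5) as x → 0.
24*x + 72*x**3 + O(x**5)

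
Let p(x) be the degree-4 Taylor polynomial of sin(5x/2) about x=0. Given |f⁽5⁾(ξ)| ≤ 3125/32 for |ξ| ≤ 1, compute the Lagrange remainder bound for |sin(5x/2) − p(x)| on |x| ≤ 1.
625/768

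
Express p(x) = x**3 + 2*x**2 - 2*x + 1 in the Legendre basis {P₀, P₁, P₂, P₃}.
(5/3)P₀ + (-7/5)P₁ + (4/3)P₂ + (2/5)P₃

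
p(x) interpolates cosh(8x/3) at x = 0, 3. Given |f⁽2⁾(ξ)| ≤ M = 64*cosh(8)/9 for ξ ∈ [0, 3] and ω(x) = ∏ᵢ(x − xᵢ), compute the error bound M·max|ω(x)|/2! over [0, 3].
8*cosh(8)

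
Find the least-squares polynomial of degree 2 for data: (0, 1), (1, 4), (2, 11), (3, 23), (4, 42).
9/7 + (-33/70)x + (37/14)x²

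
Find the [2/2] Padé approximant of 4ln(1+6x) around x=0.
24*x*(3*x + 1)/(6*x**2 + 6*x + 1)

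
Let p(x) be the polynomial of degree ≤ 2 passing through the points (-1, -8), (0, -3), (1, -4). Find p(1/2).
-11/4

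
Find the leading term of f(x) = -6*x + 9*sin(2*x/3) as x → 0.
-4*x**3/9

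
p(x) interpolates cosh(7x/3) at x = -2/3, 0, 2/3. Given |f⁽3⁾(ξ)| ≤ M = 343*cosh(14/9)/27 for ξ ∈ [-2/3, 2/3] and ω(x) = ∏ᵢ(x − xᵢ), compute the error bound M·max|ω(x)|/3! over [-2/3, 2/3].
2744*sqrt(3)*cosh(14/9)/19683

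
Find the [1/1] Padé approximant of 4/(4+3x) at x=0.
1/(3*x/4 + 1)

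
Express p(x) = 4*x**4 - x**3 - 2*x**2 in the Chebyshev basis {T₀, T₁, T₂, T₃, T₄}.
(1/2)T₀ + (-3/4)T₁ + T₂ + (-1/4)T₃ + (1/2)T₄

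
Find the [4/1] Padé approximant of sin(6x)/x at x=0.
324*x**4/5 - 36*x**2 + 6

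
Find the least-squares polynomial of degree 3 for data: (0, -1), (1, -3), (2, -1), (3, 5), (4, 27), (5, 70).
-79/63 + (379/378)x + (-745/252)x² + (121/108)x³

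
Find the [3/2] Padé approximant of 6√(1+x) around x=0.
(3*x**3/16 + 27*x**2/8 + 9*x + 6)/(3*x**2/16 + x + 1)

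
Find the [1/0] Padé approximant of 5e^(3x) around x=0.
15*x + 5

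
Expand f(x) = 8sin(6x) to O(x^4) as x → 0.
48*x - 288*x**3 + O(x**4)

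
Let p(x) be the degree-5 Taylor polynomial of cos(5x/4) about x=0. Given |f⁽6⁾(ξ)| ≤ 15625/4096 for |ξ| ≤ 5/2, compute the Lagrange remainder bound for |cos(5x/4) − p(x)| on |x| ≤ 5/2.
48828125/37748736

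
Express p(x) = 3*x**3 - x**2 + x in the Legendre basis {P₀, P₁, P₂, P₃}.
(-1/3)P₀ + (14/5)P₁ + (-2/3)P₂ + (6/5)P₃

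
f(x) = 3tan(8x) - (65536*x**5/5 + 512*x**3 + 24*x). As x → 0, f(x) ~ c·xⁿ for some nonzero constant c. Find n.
7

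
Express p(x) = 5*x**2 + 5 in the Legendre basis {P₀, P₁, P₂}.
(20/3)P₀ + (10/3)P₂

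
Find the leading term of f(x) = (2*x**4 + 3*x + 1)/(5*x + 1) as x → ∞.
2*x**3/5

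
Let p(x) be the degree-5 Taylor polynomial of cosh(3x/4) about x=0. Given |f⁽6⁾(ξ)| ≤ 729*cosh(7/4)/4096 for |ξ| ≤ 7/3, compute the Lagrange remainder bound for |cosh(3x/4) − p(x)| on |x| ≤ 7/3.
117649*cosh(7/4)/2949120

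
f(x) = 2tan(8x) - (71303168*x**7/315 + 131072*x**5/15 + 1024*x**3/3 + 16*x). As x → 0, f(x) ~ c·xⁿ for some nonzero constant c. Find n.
9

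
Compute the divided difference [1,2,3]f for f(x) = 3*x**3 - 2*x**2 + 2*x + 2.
16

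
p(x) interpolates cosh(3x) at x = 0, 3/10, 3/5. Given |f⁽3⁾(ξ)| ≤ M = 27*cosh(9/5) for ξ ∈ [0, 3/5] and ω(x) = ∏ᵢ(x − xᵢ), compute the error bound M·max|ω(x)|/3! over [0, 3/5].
27*sqrt(3)*cosh(9/5)/1000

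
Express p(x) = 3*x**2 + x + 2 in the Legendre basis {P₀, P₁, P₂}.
(3)P₀ + P₁ + (2)P₂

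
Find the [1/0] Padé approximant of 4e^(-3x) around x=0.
4 - 12*x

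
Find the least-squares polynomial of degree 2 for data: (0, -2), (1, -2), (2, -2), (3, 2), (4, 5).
-69/35 + (-37/35)x + (5/7)x²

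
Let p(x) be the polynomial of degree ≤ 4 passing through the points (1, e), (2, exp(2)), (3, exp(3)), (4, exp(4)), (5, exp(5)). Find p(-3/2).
e*(-5460*exp(3) - 8580*e + 3003 + 1155*exp(4) + 10010*exp(2))/128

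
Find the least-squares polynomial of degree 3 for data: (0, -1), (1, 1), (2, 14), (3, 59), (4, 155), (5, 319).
-6/7 + (34/21)x + (-47/14)x² + (19/6)x³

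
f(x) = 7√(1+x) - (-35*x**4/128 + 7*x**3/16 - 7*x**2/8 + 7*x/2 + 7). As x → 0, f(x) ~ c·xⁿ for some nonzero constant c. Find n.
5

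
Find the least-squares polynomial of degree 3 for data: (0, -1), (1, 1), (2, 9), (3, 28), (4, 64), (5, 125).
-139/126 + (1465/756)x + (-73/126)x² + (113/108)x³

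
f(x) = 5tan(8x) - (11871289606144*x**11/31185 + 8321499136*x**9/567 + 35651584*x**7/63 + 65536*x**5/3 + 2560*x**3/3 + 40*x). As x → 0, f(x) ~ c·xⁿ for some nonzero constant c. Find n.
13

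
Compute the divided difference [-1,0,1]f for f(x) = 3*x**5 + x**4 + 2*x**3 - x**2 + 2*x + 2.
0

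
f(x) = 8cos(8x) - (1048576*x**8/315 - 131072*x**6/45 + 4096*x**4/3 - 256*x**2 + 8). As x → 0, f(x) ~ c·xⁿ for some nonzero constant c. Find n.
10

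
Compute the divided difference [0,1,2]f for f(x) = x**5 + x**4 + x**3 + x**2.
26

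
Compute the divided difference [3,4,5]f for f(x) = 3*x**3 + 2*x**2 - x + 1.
38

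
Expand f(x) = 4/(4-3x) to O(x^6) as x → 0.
1 + 3*x/4 + 9*x**2/16 + 27*x**3/64 + 81*x**4/256 + 243*x**5/1024 + O(x**6)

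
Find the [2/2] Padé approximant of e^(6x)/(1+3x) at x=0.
(6*x**2 + 3*x + 1)/(1 - 3*x**2)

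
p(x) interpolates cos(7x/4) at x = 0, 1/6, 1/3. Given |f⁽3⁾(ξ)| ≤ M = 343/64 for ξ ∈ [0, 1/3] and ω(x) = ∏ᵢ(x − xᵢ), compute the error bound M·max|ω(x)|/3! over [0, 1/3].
343*sqrt(3)/373248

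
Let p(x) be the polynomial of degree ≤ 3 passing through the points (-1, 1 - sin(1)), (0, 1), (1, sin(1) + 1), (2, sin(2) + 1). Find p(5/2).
-15*sin(1)/8 + 1 + 35*sin(2)/16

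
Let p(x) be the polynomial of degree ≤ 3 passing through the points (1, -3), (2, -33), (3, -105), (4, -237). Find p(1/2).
15/8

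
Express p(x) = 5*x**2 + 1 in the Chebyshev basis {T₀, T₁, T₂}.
(7/2)T₀ + (5/2)T₂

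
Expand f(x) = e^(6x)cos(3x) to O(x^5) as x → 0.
1 + 6*x + 27*x**2/2 + 9*x**3 - 189*x**4/8 + O(x**5)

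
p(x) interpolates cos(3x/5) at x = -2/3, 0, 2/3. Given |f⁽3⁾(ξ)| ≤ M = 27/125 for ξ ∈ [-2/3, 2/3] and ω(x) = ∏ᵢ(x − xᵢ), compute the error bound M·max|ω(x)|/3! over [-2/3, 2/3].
8*sqrt(3)/3375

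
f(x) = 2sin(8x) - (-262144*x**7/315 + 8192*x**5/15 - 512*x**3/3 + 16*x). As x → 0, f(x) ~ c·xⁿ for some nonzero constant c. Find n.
9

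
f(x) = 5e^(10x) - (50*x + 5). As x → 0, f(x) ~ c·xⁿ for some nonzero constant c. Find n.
2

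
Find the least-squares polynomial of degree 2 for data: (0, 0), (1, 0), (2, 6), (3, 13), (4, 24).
-11/35 + (-33/70)x + (23/14)x²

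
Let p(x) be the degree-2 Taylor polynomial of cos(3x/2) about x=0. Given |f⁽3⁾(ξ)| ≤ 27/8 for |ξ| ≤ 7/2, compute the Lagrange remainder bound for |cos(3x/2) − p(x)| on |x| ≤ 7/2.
3087/128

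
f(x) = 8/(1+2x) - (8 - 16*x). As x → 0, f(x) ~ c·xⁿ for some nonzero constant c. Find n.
2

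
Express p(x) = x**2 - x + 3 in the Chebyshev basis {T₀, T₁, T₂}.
(7/2)T₀ - T₁ + (1/2)T₂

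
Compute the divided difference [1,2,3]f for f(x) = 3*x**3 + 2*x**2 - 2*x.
20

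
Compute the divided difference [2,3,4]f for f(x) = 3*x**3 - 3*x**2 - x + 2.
24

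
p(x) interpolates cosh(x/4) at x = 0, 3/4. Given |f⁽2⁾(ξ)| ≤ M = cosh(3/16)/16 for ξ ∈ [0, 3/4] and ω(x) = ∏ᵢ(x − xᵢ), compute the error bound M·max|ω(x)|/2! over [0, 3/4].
9*cosh(3/16)/2048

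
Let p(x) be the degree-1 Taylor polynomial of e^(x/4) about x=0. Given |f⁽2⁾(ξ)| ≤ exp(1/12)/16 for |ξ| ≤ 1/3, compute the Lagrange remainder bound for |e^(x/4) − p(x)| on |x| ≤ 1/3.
exp(1/12)/288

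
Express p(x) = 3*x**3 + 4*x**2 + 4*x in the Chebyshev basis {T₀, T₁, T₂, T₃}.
(2)T₀ + (25/4)T₁ + (2)T₂ + (3/4)T₃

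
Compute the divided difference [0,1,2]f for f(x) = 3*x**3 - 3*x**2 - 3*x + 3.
6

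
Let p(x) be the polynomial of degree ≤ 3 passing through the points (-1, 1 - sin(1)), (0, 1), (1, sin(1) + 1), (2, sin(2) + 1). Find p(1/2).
-sin(2)/16 + 5*sin(1)/8 + 1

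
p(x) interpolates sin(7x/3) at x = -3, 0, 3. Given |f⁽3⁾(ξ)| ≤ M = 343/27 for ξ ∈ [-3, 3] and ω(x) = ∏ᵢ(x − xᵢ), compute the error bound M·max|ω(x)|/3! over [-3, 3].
343*sqrt(3)/27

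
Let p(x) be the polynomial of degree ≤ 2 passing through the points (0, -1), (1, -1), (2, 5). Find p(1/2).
-7/4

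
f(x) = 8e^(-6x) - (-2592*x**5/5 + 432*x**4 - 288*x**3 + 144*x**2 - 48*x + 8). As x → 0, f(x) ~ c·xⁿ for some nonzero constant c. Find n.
6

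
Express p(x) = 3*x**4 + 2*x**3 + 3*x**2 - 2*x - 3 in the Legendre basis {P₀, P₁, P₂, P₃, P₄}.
(-7/5)P₀ + (-4/5)P₁ + (26/7)P₂ + (4/5)P₃ + (24/35)P₄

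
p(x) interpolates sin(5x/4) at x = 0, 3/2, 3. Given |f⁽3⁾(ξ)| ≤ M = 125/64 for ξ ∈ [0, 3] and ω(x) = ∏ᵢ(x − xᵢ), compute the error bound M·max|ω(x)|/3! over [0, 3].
125*sqrt(3)/512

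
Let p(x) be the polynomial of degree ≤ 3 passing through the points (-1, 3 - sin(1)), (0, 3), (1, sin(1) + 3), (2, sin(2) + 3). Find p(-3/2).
-7*sin(1)/8 - 5*sin(2)/16 + 3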